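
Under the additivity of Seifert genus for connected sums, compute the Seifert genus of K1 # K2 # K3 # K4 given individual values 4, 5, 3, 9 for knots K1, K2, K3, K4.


The Seifert genus is additive under connected sum.
Seifert genus(K1 # K2 # K3 # K4) = (4) + (5) + (3) + (9)
= 21

21


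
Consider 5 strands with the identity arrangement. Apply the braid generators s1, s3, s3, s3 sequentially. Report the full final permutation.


Starting with identity [1, 2, 3, 4, 5].
Apply generators in sequence:
  After s1: [2, 1, 3, 4, 5]
  After s3: [2, 1, 4, 3, 5]
  After s3: [2, 1, 3, 4, 5]
  After s3: [2, 1, 4, 3, 5]
Final permutation: [2, 1, 4, 3, 5]

[2, 1, 4, 3, 5]


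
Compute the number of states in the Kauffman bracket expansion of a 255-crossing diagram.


Each crossing contributes 2 choices (A-smoothing or B-smoothing).
Total states = 2^255 = 57896044618658097711785492504343953926634992332820282019728792003956564819968

57896044618658097711785492504343953926634992332820282019728792003956564819968


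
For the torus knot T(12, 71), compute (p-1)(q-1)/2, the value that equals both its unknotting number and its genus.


For a torus knot T(p,q), both the unknotting number and genus equal (p-1)(q-1)/2.
= (12-1)(71-1)/2
= 11*70/2
= 770/2 = 385

385


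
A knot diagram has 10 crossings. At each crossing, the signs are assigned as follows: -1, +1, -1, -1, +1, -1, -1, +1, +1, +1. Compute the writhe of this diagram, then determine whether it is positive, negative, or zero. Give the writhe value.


Step 1: Count positive crossings (+1).
Positive crossings: 5
Step 2: Count negative crossings (-1).
Negative crossings: 5
Step 3: Writhe = (positive) - (negative)
w = 5 - 5 = 0
Step 4: |w| = 0, and w is zero

0


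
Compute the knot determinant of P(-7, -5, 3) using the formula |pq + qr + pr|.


Step 1: Compute pq + qr + pr.
pq = (-7)*(-5) = 35
qr = (-5)*3 = -15
pr = (-7)*3 = -21
pq + qr + pr = 35 + (-15) + (-21) = -1
Step 2: Take absolute value.
det(P(-7,-5,3)) = |-1| = 1

1


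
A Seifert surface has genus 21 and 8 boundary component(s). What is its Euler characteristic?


chi = 2 - 2g - b
= 2 - 2*21 - 8
= 2 - 42 - 8 = -48

-48


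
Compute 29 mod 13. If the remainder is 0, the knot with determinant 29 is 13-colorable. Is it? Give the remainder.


Step 1: A knot is p-colorable if and only if p divides its determinant.
Step 2: Compute 29 mod 13.
29 = 2 * 13 + 3
Step 3: 29 mod 13 = 3
Step 4: The knot is 13-colorable: no

3


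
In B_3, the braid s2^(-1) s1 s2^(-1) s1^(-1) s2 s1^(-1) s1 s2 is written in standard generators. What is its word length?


The word length counts the number of generators (including inverses).
Listing each generator: s2^(-1), s1, s2^(-1), s1^(-1), s2, s1^(-1), s1, s2
There are 8 generators in this braid word.

8


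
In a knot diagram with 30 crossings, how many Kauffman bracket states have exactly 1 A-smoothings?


We choose which 1 of 30 crossings get A-smoothings.
C(30, 1) = 30! / (1! * 29!)
= 30

30


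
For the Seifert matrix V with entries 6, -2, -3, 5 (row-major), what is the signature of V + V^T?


Step 1: V + V^T = [[12, -5], [-5, 10]]
Step 2: trace = 22, det = 95
Step 3: Discriminant = 22^2 - 4*95 = 104
Step 4: Eigenvalues: 16.099, 5.90098
Step 5: Signature = (# positive eigenvalues) - (# negative eigenvalues) = 2

2


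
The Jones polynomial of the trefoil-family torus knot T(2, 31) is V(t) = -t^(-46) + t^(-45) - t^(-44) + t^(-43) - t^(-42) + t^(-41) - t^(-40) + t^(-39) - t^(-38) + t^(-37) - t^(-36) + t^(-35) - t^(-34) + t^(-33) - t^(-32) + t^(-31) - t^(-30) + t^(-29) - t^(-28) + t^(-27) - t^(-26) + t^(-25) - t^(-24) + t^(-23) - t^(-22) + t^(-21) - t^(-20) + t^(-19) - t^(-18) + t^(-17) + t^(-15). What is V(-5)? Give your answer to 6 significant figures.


Substituting t = -5 into V(t) = -t^(-46) + t^(-45) - t^(-44) + t^(-43) - t^(-42) + t^(-41) - t^(-40) + t^(-39) - t^(-38) + t^(-37) - t^(-36) + t^(-35) - t^(-34) + t^(-33) - t^(-32) + t^(-31) - t^(-30) + t^(-29) - t^(-28) + t^(-27) - t^(-26) + t^(-25) - t^(-24) + t^(-23) - t^(-22) + t^(-21) - t^(-20) + t^(-19) - t^(-18) + t^(-17) + t^(-15):
  (-)t^(-46) = -7.03687e-33
  (+)t^(-45) = -3.51844e-32
  (-)t^(-44) = -1.75922e-31
  (+)t^(-43) = -8.79609e-31
  (-)t^(-42) = -4.39805e-30
  (+)t^(-41) = -2.19902e-29
  (-)t^(-40) = -1.09951e-28
  (+)t^(-39) = -5.49756e-28
  (-)t^(-38) = -2.74878e-27
  (+)t^(-37) = -1.37439e-26
  (-)t^(-36) = -6.87195e-26
  (+)t^(-35) = -3.43597e-25
  (-)t^(-34) = -1.71799e-24
  (+)t^(-33) = -8.58993e-24
  (-)t^(-32) = -4.29497e-23
  (+)t^(-31) = -2.14748e-22
  (-)t^(-30) = -1.07374e-21
  (+)t^(-29) = -5.36871e-21
  (-)t^(-28) = -2.68435e-20
  (+)t^(-27) = -1.34218e-19
  (-)t^(-26) = -6.71089e-19
  (+)t^(-25) = -3.35544e-18
  (-)t^(-24) = -1.67772e-17
  (+)t^(-23) = -8.38861e-17
  (-)t^(-22) = -4.1943e-16
  (+)t^(-21) = -2.09715e-15
  (-)t^(-20) = -1.04858e-14
  (+)t^(-19) = -5.24288e-14
  (-)t^(-18) = -2.62144e-13
  (+)t^(-17) = -1.31072e-12
  (+)t^(-15) = -3.2768e-11
Sum = (-7.03687e-33) + (-3.51844e-32) + (-1.75922e-31) + (-8.79609e-31) + (-4.39805e-30) + (-2.19902e-29) + (-1.09951e-28) + (-5.49756e-28) + (-2.74878e-27) + (-1.37439e-26) + (-6.87195e-26) + (-3.43597e-25) + (-1.71799e-24) + (-8.58993e-24) + (-4.29497e-23) + (-2.14748e-22) + (-1.07374e-21) + (-5.36871e-21) + (-2.68435e-20) + (-1.34218e-19) + (-6.71089e-19) + (-3.35544e-18) + (-1.67772e-17) + (-8.38861e-17) + (-4.1943e-16) + (-2.09715e-15) + (-1.04858e-14) + (-5.24288e-14) + (-2.62144e-13) + (-1.31072e-12) + (-3.2768e-11)
= -3.44064e-11
Rounded to 6 significant figures: -3.44064e-11

-3.44064e-11


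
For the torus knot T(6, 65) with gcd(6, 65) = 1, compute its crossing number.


For a torus knot T(p, q) with gcd(p,q)=1,
the crossing number is min(p*(q-1), q*(p-1)).
p*(q-1) = 6*64 = 384
q*(p-1) = 65*5 = 325
min(384, 325) = 325

325


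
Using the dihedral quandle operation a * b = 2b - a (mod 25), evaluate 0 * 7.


0 * 7 = 2*7 - 0 mod 25
= 14 - 0 mod 25
= 14 mod 25 = 14

14


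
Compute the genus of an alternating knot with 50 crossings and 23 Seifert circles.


For alternating knots, g = (c - s + 1)/2.
= (50 - 23 + 1)/2
= 28/2 = 14

14


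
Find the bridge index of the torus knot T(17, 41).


The bridge number of T(p,q) is min(p,q).
min(17, 41) = 17

17


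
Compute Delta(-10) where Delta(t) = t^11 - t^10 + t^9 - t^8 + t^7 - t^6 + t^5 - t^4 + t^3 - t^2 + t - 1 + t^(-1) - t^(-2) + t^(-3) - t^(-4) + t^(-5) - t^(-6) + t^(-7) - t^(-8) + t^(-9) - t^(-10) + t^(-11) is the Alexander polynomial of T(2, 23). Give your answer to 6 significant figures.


Substituting t = -10 into Delta(t) = t^11 - t^10 + t^9 - t^8 + t^7 - t^6 + t^5 - t^4 + t^3 - t^2 + t - 1 + t^(-1) - t^(-2) + t^(-3) - t^(-4) + t^(-5) - t^(-6) + t^(-7) - t^(-8) + t^(-9) - t^(-10) + t^(-11):
Term values: (-100000000000) + (-10000000000) + (-1000000000) + (-100000000) + (-10000000) + (-1000000) + (-100000) + (-10000) + (-1000) + (-100) + (-10) + (-1) + (-0.1) + (-0.01) + (-0.001) + (-0.0001) + (-1e-05) + (-1e-06) + (-1e-07) + (-1e-08) + (-1e-09) + (-1e-10) + (-1e-11)
Sum = -1.111111111e+11
Rounded to 6 significant figures: -1.11111e+11

-1.11111e+11


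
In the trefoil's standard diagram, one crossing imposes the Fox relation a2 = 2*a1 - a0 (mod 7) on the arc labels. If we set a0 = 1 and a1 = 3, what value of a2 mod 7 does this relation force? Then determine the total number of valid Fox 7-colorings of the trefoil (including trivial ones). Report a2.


Step 1: Apply the given crossing relation 2*a1 - a0 - a2 = 0 (mod 7).
  a2 = 2*a1 - a0 mod 7
  a2 = 2*3 - 1 mod 7
  a2 = 6 - 1 mod 7
  a2 = 5 mod 7 = 5
Step 2: The trefoil has determinant 3.
  Number of Fox p-colorings (p prime) is p^2 if p = 3, else p.
  Since 7 does not divide 3, only trivial (constant) colorings exist.
  (So the trial a0 = 1, a1 = 3 with a0 != a1 does NOT extend to a valid coloring of the whole trefoil: the other two crossing relations require 3*(a1 - a0) = 0 (mod 7), which fails.)
  Total colorings = 7
Step 3: a2 = 5, total Fox 7-colorings = 7

5


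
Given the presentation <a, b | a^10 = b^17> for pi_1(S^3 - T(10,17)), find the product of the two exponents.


The relation is a^10 = b^17.
Product of exponents = 10 * 17
= 170

170


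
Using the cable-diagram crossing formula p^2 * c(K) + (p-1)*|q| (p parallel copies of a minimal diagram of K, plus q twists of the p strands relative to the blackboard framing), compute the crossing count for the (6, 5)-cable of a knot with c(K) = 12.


Step 1: Each of the c(K) crossings of the companion diagram becomes p*p = p^2 crossings among the p parallel strands, and each of the |q| twists s_1 s_2 ... s_(p-1) adds (p-1) crossings.
  Crossings = p^2 * c(K) + (p-1)*|q|
Step 2: = 6^2 * 12 + (6-1)*5
Step 3: = 36*12 + 5*5
Step 4: = 432 + 25 = 457

457


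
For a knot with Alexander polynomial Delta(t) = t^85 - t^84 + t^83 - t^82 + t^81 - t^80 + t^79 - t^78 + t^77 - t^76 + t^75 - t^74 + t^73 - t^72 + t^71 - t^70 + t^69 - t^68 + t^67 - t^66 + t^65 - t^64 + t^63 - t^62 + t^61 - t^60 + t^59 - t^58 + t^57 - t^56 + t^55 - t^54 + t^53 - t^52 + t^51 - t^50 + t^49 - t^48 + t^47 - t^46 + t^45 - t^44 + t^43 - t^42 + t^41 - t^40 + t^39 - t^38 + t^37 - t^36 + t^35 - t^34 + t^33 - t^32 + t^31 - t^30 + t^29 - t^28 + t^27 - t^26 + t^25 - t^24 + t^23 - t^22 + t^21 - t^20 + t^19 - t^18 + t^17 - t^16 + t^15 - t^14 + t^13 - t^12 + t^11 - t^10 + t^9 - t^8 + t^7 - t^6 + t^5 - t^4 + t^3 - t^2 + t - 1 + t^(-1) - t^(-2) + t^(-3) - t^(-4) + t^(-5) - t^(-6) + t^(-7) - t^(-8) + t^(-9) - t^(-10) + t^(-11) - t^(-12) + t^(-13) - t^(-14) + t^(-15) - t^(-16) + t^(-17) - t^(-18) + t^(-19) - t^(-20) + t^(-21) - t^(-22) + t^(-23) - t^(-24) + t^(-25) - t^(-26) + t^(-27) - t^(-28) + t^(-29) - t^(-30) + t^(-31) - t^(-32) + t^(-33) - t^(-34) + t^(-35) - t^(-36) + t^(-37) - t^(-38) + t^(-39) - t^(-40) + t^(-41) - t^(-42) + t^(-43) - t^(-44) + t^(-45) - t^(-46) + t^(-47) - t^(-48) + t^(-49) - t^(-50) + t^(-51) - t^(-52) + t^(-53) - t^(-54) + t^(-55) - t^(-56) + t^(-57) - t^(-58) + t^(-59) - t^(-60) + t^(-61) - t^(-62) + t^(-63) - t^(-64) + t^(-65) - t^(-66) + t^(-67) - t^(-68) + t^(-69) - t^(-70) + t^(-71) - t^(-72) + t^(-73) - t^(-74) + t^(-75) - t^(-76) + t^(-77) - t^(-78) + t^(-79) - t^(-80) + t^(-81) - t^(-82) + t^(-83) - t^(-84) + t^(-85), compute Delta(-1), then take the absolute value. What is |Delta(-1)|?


Step 1: The polynomial has 171 terms with alternating signs, exponents from 85 down to -85.
Step 2: Substitute t = -1. The i-th term has coefficient (-1)^i and exponent (m-i),
  so its value is (-1)^i * (-1)^(m-i) = (-1)^m = -1 for every i.
Step 3: All 171 terms equal -1, so Delta(-1) = 171 * (-1) = -171
Step 4: |Delta(-1)| = 171

171


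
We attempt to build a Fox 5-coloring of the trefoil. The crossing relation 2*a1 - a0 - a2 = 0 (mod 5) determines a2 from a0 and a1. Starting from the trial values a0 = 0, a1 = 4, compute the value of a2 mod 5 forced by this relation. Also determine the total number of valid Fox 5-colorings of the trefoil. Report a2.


Step 1: Apply the given crossing relation 2*a1 - a0 - a2 = 0 (mod 5).
  a2 = 2*a1 - a0 mod 5
  a2 = 2*4 - 0 mod 5
  a2 = 8 - 0 mod 5
  a2 = 8 mod 5 = 3
Step 2: The trefoil has determinant 3.
  Number of Fox p-colorings (p prime) is p^2 if p = 3, else p.
  Since 5 does not divide 3, only trivial (constant) colorings exist.
  (So the trial a0 = 0, a1 = 4 with a0 != a1 does NOT extend to a valid coloring of the whole trefoil: the other two crossing relations require 3*(a1 - a0) = 0 (mod 5), which fails.)
  Total colorings = 5
Step 3: a2 = 3, total Fox 5-colorings = 5

3


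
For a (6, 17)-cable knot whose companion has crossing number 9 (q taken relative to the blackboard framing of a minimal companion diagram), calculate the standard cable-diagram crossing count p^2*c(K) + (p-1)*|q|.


Step 1: Each of the c(K) crossings of the companion diagram becomes p*p = p^2 crossings among the p parallel strands, and each of the |q| twists s_1 s_2 ... s_(p-1) adds (p-1) crossings.
  Crossings = p^2 * c(K) + (p-1)*|q|
Step 2: = 6^2 * 9 + (6-1)*17
Step 3: = 36*9 + 5*17
Step 4: = 324 + 85 = 409

409


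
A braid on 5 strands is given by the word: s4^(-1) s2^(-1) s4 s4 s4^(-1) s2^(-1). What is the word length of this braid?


The word length counts the number of generators (including inverses).
Listing each generator: s4^(-1), s2^(-1), s4, s4, s4^(-1), s2^(-1)
There are 6 generators in this braid word.

6


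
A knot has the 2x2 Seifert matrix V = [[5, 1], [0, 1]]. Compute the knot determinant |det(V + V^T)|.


Step 1: Form V + V^T where V = [[5, 1], [0, 1]]
  V^T = [[5, 0], [1, 1]]
  V + V^T = [[10, 1], [1, 2]]
Step 2: det(V + V^T) = 10*2 - 1*1
  = 20 - 1 = 19
Step 3: Knot determinant = |det(V + V^T)| = |19| = 19

19


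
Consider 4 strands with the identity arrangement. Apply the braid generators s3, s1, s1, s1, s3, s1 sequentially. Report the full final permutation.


Starting with identity [1, 2, 3, 4].
Apply generators in sequence:
  After s3: [1, 2, 4, 3]
  After s1: [2, 1, 4, 3]
  After s1: [1, 2, 4, 3]
  After s1: [2, 1, 4, 3]
  After s3: [2, 1, 3, 4]
  After s1: [1, 2, 3, 4]
Final permutation: [1, 2, 3, 4]

[1, 2, 3, 4]


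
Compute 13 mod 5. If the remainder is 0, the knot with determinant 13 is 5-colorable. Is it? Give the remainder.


Step 1: A knot is p-colorable if and only if p divides its determinant.
Step 2: Compute 13 mod 5.
13 = 2 * 5 + 3
Step 3: 13 mod 5 = 3
Step 4: The knot is 5-colorable: no

3


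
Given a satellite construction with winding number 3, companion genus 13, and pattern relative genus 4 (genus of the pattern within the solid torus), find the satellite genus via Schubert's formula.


Schubert: g(satellite) = g_rel(pattern) + |winding| * g(companion),
where g_rel(pattern) is the genus of the pattern relative to the solid torus.
= 4 + 3 * 13
= 4 + 39 = 43

43


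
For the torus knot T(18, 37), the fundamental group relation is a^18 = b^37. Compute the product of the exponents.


The relation is a^18 = b^37.
Product of exponents = 18 * 37
= 666

666


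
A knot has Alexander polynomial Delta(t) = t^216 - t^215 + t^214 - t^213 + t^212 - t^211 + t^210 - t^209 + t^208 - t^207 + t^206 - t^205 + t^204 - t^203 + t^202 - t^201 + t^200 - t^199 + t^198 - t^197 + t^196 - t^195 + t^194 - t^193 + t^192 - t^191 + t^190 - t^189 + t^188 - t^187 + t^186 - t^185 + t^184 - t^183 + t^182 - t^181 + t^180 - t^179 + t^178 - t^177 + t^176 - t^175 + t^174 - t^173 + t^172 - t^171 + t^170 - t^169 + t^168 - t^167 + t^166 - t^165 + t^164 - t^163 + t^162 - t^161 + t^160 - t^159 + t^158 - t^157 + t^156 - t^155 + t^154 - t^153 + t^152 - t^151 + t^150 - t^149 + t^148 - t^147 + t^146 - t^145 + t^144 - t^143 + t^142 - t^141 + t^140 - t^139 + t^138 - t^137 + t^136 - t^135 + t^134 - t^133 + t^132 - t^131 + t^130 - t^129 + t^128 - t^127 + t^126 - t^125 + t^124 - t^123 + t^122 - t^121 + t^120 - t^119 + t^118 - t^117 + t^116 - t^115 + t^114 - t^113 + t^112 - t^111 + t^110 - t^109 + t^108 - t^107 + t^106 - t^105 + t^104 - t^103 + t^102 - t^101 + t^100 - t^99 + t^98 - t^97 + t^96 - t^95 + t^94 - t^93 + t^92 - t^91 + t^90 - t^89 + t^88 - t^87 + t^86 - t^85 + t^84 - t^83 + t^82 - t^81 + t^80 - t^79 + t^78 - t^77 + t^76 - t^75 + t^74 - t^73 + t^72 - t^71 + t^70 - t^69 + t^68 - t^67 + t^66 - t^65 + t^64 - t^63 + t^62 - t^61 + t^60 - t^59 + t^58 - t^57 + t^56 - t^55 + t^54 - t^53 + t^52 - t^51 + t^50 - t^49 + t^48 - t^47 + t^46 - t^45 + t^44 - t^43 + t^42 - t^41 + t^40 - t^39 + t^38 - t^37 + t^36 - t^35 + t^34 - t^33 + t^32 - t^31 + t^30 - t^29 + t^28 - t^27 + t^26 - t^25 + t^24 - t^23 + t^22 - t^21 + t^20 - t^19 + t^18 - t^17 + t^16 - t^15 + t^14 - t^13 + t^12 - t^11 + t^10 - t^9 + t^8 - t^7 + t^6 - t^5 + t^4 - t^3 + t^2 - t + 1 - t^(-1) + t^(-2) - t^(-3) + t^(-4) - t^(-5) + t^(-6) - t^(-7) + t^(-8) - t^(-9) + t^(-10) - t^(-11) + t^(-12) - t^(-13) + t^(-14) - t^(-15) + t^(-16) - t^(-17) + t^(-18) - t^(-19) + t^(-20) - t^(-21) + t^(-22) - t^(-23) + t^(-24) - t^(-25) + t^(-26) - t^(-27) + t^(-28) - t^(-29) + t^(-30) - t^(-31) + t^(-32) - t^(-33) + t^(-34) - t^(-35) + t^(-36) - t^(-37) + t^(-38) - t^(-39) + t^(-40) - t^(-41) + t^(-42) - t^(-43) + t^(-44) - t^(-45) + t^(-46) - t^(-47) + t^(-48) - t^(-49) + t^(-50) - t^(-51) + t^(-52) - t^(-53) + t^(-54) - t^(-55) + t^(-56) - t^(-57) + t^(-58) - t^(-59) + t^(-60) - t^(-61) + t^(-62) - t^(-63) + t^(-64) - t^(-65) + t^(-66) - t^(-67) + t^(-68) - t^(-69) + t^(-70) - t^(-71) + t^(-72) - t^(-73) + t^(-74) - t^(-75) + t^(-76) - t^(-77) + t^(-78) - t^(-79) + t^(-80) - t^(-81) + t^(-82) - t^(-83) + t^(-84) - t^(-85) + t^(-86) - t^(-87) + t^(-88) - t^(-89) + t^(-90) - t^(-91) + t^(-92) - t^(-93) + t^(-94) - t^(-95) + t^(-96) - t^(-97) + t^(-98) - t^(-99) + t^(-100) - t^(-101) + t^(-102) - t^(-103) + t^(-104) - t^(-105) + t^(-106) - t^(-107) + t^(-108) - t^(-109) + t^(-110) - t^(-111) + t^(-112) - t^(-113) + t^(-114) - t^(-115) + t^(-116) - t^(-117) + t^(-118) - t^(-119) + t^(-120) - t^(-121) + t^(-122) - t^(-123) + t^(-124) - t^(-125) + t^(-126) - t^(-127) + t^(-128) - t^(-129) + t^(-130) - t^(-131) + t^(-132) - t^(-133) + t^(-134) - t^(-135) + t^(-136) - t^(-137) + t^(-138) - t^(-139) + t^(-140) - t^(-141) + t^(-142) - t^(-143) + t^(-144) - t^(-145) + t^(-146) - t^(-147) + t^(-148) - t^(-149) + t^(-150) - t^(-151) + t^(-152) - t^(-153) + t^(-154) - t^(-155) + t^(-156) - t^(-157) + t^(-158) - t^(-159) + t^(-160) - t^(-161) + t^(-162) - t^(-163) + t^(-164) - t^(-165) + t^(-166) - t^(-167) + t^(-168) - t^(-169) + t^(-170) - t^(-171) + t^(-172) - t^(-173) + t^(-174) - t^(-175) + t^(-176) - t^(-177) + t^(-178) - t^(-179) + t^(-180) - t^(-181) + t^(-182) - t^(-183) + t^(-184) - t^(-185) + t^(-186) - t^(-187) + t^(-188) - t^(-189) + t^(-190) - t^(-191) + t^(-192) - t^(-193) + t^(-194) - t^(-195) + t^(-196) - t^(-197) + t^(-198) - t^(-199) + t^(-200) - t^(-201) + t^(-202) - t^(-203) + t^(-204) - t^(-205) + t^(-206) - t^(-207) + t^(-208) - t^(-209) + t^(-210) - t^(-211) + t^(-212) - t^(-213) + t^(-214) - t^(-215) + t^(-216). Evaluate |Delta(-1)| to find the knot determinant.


Step 1: The polynomial has 433 terms with alternating signs, exponents from 216 down to -216.
Step 2: Substitute t = -1. The i-th term has coefficient (-1)^i and exponent (m-i),
  so its value is (-1)^i * (-1)^(m-i) = (-1)^m = 1 for every i.
Step 3: All 433 terms equal 1, so Delta(-1) = 433 * (1) = 433
Step 4: |Delta(-1)| = 433

433


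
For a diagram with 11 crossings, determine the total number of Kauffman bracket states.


Each crossing contributes 2 choices (A-smoothing or B-smoothing).
Total states = 2^11 = 2048

2048


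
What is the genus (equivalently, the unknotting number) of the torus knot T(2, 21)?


For a torus knot T(p,q), both the unknotting number and genus equal (p-1)(q-1)/2.
= (2-1)(21-1)/2
= 1*20/2
= 20/2 = 10

10


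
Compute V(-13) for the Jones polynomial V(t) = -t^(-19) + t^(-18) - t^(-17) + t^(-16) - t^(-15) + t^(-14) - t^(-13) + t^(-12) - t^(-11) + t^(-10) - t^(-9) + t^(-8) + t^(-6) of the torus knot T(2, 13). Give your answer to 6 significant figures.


Substituting t = -13 into V(t) = -t^(-19) + t^(-18) - t^(-17) + t^(-16) - t^(-15) + t^(-14) - t^(-13) + t^(-12) - t^(-11) + t^(-10) - t^(-9) + t^(-8) + t^(-6):
  (-)t^(-19) = 6.84032e-22
  (+)t^(-18) = 8.89241e-21
  (-)t^(-17) = 1.15601e-19
  (+)t^(-16) = 1.50282e-18
  (-)t^(-15) = 1.95366e-17
  (+)t^(-14) = 2.53976e-16
  (-)t^(-13) = 3.30169e-15
  (+)t^(-12) = 4.2922e-14
  (-)t^(-11) = 5.57986e-13
  (+)t^(-10) = 7.25382e-12
  (-)t^(-9) = 9.42996e-11
  (+)t^(-8) = 1.22589e-09
  (+)t^(-6) = 2.07176e-07
Sum = (6.84032e-22) + (8.89241e-21) + (1.15601e-19) + (1.50282e-18) + (1.95366e-17) + (2.53976e-16) + (3.30169e-15) + (4.2922e-14) + (5.57986e-13) + (7.25382e-12) + (9.42996e-11) + (1.22589e-09) + (2.07176e-07)
= 2.085042637e-07
Rounded to 6 significant figures: 2.08504e-07

2.08504e-07


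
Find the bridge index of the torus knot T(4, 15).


The bridge number of T(p,q) is min(p,q).
min(4, 15) = 4

4


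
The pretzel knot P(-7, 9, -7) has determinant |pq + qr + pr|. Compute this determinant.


Step 1: Compute pq + qr + pr.
pq = (-7)*9 = -63
qr = 9*(-7) = -63
pr = (-7)*(-7) = 49
pq + qr + pr = -63 + (-63) + 49 = -77
Step 2: Take absolute value.
det(P(-7,9,-7)) = |-77| = 77

77


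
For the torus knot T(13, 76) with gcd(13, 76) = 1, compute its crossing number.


For a torus knot T(p, q) with gcd(p,q)=1,
the crossing number is min(p*(q-1), q*(p-1)).
p*(q-1) = 13*75 = 975
q*(p-1) = 76*12 = 912
min(975, 912) = 912

912


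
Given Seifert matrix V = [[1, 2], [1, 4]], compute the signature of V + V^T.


Step 1: V + V^T = [[2, 3], [3, 8]]
Step 2: trace = 10, det = 7
Step 3: Discriminant = 10^2 - 4*7 = 72
Step 4: Eigenvalues: 9.24264, 0.757359
Step 5: Signature = (# positive eigenvalues) - (# negative eigenvalues) = 2

2


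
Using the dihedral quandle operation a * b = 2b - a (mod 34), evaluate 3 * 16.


3 * 16 = 2*16 - 3 mod 34
= 32 - 3 mod 34
= 29 mod 34 = 29

29


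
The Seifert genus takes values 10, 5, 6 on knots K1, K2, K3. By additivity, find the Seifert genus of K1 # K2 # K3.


The Seifert genus is additive under connected sum.
Seifert genus(K1 # K2 # K3) = (10) + (5) + (6)
= 21

21


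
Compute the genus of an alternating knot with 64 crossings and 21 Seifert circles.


For alternating knots, g = (c - s + 1)/2.
= (64 - 21 + 1)/2
= 44/2 = 22

22


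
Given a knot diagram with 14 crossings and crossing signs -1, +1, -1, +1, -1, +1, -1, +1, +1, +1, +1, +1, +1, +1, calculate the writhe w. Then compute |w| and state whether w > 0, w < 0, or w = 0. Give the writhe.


Step 1: Count positive crossings (+1).
Positive crossings: 10
Step 2: Count negative crossings (-1).
Negative crossings: 4
Step 3: Writhe = (positive) - (negative)
w = 10 - 4 = 6
Step 4: |w| = 6, and w is positive

6


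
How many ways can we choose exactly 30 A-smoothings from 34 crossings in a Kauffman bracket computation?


We choose which 30 of 34 crossings get A-smoothings.
C(34, 30) = 34! / (30! * 4!)
= 46376

46376


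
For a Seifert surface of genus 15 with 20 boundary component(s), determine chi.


chi = 2 - 2g - b
= 2 - 2*15 - 20
= 2 - 30 - 20 = -48

-48


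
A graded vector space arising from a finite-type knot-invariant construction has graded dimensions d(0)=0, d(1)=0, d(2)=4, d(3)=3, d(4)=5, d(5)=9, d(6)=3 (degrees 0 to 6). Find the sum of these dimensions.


Total dimension = d(0) + d(1) + ... + d(6)
= 0 + 0 + 4 + 3 + 5 + 9 + 3
= 24

24


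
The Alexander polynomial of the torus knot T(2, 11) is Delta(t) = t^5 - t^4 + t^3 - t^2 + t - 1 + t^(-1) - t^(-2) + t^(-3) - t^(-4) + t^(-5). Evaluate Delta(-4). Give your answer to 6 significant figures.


Substituting t = -4 into Delta(t) = t^5 - t^4 + t^3 - t^2 + t - 1 + t^(-1) - t^(-2) + t^(-3) - t^(-4) + t^(-5):
Term values: (-1024) + (-256) + (-64) + (-16) + (-4) + (-1) + (-0.25) + (-0.0625) + (-0.015625) + (-0.00390625) + (-0.000976562)
Sum = -1365.333008
Rounded to 6 significant figures: -1365.33

-1365.33


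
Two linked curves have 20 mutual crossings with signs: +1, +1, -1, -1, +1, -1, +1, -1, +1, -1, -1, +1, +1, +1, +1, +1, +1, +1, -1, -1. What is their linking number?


Step 1: Count positive crossings: 12
Step 2: Count negative crossings: 8
Step 3: Sum of signs = 12 - 8 = 4
Step 4: Linking number = sum/2 = 4/2 = 2

2


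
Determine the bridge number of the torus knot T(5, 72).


The bridge number of T(p,q) is min(p,q).
min(5, 72) = 5

5


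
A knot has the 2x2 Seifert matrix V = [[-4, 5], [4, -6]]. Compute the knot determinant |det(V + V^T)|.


Step 1: Form V + V^T where V = [[-4, 5], [4, -6]]
  V^T = [[-4, 4], [5, -6]]
  V + V^T = [[-8, 9], [9, -12]]
Step 2: det(V + V^T) = (-8)*(-12) - 9*9
  = 96 - 81 = 15
Step 3: Knot determinant = |det(V + V^T)| = |15| = 15

15


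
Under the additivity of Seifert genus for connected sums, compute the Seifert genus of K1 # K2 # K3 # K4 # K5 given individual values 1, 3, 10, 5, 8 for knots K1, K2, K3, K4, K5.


The Seifert genus is additive under connected sum.
Seifert genus(K1 # K2 # K3 # K4 # K5) = (1) + (3) + (10) + (5) + (8)
= 27

27


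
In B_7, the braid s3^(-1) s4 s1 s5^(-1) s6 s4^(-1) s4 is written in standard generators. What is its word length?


The word length counts the number of generators (including inverses).
Listing each generator: s3^(-1), s4, s1, s5^(-1), s6, s4^(-1), s4
There are 7 generators in this braid word.

7


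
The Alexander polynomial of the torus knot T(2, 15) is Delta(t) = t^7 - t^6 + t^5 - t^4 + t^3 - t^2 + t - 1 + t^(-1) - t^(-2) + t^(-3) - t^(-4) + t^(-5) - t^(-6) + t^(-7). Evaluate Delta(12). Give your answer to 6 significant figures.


Substituting t = 12 into Delta(t) = t^7 - t^6 + t^5 - t^4 + t^3 - t^2 + t - 1 + t^(-1) - t^(-2) + t^(-3) - t^(-4) + t^(-5) - t^(-6) + t^(-7):
Term values: (35831808) + (-2985984) + (248832) + (-20736) + (1728) + (-144) + (12) + (-1) + (0.0833333) + (-0.00694444) + (0.000578704) + (-4.82253e-05) + (4.01878e-06) + (-3.34898e-07) + (2.79082e-08)
Sum = 33075515.08
Rounded to 6 significant figures: 3.30755e+07

3.30755e+07


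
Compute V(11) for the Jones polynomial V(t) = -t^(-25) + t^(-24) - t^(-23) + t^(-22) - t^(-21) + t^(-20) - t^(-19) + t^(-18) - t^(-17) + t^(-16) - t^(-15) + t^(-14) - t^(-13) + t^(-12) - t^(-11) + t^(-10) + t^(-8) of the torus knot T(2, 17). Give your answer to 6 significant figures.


Substituting t = 11 into V(t) = -t^(-25) + t^(-24) - t^(-23) + t^(-22) - t^(-21) + t^(-20) - t^(-19) + t^(-18) - t^(-17) + t^(-16) - t^(-15) + t^(-14) - t^(-13) + t^(-12) - t^(-11) + t^(-10) + t^(-8):
  (-)t^(-25) = -9.2296e-27
  (+)t^(-24) = 1.01526e-25
  (-)t^(-23) = -1.11678e-24
  (+)t^(-22) = 1.22846e-23
  (-)t^(-21) = -1.35131e-22
  (+)t^(-20) = 1.48644e-21
  (-)t^(-19) = -1.63508e-20
  (+)t^(-18) = 1.79859e-19
  (-)t^(-17) = -1.97845e-18
  (+)t^(-16) = 2.17629e-17
  (-)t^(-15) = -2.39392e-16
  (+)t^(-14) = 2.63331e-15
  (-)t^(-13) = -2.89664e-14
  (+)t^(-12) = 3.18631e-13
  (-)t^(-11) = -3.50494e-12
  (+)t^(-10) = 3.85543e-11
  (+)t^(-8) = 4.66507e-09
Sum = (-9.2296e-27) + (1.01526e-25) + (-1.11678e-24) + (1.22846e-23) + (-1.35131e-22) + (1.48644e-21) + (-1.63508e-20) + (1.79859e-19) + (-1.97845e-18) + (2.17629e-17) + (-2.39392e-16) + (2.63331e-15) + (-2.89664e-14) + (3.18631e-13) + (-3.50494e-12) + (3.85543e-11) + (4.66507e-09)
= 4.70041527e-09
Rounded to 6 significant figures: 4.70042e-09

4.70042e-09


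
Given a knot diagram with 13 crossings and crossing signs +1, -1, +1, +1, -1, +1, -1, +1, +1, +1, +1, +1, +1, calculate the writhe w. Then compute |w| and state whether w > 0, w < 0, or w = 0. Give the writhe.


Step 1: Count positive crossings (+1).
Positive crossings: 10
Step 2: Count negative crossings (-1).
Negative crossings: 3
Step 3: Writhe = (positive) - (negative)
w = 10 - 3 = 7
Step 4: |w| = 7, and w is positive

7


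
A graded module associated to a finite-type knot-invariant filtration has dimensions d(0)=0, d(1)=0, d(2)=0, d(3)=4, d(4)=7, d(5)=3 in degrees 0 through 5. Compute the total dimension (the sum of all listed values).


Total dimension = d(0) + d(1) + ... + d(5)
= 0 + 0 + 0 + 4 + 7 + 3
= 14

14


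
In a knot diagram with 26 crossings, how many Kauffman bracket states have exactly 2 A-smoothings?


We choose which 2 of 26 crossings get A-smoothings.
C(26, 2) = 26! / (2! * 24!)
= 325

325


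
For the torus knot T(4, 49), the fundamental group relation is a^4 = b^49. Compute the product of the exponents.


The relation is a^4 = b^49.
Product of exponents = 4 * 49
= 196

196


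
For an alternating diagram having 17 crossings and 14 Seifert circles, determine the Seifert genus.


For alternating knots, g = (c - s + 1)/2.
= (17 - 14 + 1)/2
= 4/2 = 2

2


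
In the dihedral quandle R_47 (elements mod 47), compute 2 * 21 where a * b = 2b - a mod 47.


2 * 21 = 2*21 - 2 mod 47
= 42 - 2 mod 47
= 40 mod 47 = 40

40


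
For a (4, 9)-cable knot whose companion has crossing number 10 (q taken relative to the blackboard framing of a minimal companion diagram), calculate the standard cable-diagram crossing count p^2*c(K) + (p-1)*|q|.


Step 1: Each of the c(K) crossings of the companion diagram becomes p*p = p^2 crossings among the p parallel strands, and each of the |q| twists s_1 s_2 ... s_(p-1) adds (p-1) crossings.
  Crossings = p^2 * c(K) + (p-1)*|q|
Step 2: = 4^2 * 10 + (4-1)*9
Step 3: = 16*10 + 3*9
Step 4: = 160 + 27 = 187

187


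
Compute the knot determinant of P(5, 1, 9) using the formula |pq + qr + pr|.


Step 1: Compute pq + qr + pr.
pq = 5*1 = 5
qr = 1*9 = 9
pr = 5*9 = 45
pq + qr + pr = 5 + 9 + 45 = 59
Step 2: Take absolute value.
det(P(5,1,9)) = |59| = 59

59


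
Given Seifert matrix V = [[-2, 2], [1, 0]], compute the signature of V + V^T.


Step 1: V + V^T = [[-4, 3], [3, 0]]
Step 2: trace = -4, det = -9
Step 3: Discriminant = (-4)^2 - 4*(-9) = 52
Step 4: Eigenvalues: 1.60555, -5.60555
Step 5: Signature = (# positive eigenvalues) - (# negative eigenvalues) = 0

0


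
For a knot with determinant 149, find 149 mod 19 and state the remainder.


Step 1: A knot is p-colorable if and only if p divides its determinant.
Step 2: Compute 149 mod 19.
149 = 7 * 19 + 16
Step 3: 149 mod 19 = 16
Step 4: The knot is 19-colorable: no

16


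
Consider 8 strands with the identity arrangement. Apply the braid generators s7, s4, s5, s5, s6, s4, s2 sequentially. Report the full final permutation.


Starting with identity [1, 2, 3, 4, 5, 6, 7, 8].
Apply generators in sequence:
  After s7: [1, 2, 3, 4, 5, 6, 8, 7]
  After s4: [1, 2, 3, 5, 4, 6, 8, 7]
  After s5: [1, 2, 3, 5, 6, 4, 8, 7]
  After s5: [1, 2, 3, 5, 4, 6, 8, 7]
  After s6: [1, 2, 3, 5, 4, 8, 6, 7]
  After s4: [1, 2, 3, 4, 5, 8, 6, 7]
  After s2: [1, 3, 2, 4, 5, 8, 6, 7]
Final permutation: [1, 3, 2, 4, 5, 8, 6, 7]

[1, 3, 2, 4, 5, 8, 6, 7]


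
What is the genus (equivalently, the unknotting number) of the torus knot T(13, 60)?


For a torus knot T(p,q), both the unknotting number and genus equal (p-1)(q-1)/2.
= (13-1)(60-1)/2
= 12*59/2
= 708/2 = 354

354


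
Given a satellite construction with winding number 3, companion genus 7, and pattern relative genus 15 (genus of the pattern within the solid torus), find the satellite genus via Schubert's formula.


Schubert: g(satellite) = g_rel(pattern) + |winding| * g(companion),
where g_rel(pattern) is the genus of the pattern relative to the solid torus.
= 15 + 3 * 7
= 15 + 21 = 36

36


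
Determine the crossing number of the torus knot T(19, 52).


For a torus knot T(p, q) with gcd(p,q)=1,
the crossing number is min(p*(q-1), q*(p-1)).
p*(q-1) = 19*51 = 969
q*(p-1) = 52*18 = 936
min(969, 936) = 936

936


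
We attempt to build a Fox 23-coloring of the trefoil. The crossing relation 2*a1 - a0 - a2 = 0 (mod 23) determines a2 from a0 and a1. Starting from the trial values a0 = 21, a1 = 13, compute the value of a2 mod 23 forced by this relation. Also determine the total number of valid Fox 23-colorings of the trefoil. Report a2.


Step 1: Apply the given crossing relation 2*a1 - a0 - a2 = 0 (mod 23).
  a2 = 2*a1 - a0 mod 23
  a2 = 2*13 - 21 mod 23
  a2 = 26 - 21 mod 23
  a2 = 5 mod 23 = 5
Step 2: The trefoil has determinant 3.
  Number of Fox p-colorings (p prime) is p^2 if p = 3, else p.
  Since 23 does not divide 3, only trivial (constant) colorings exist.
  (So the trial a0 = 21, a1 = 13 with a0 != a1 does NOT extend to a valid coloring of the whole trefoil: the other two crossing relations require 3*(a1 - a0) = 0 (mod 23), which fails.)
  Total colorings = 23
Step 3: a2 = 5, total Fox 23-colorings = 23

5


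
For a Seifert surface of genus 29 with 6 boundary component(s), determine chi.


chi = 2 - 2g - b
= 2 - 2*29 - 6
= 2 - 58 - 6 = -62

-62


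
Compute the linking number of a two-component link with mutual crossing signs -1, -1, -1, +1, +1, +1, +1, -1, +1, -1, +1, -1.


Step 1: Count positive crossings: 6
Step 2: Count negative crossings: 6
Step 3: Sum of signs = 6 - 6 = 0
Step 4: Linking number = sum/2 = 0/2 = 0

0


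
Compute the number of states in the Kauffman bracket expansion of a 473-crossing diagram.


Each crossing contributes 2 choices (A-smoothing or B-smoothing).
Total states = 2^473 = 24388660549343689307668728357759111763660922989570087116087163747073216709529418907189891430183531024686147899385989241370687309994439728955392

24388660549343689307668728357759111763660922989570087116087163747073216709529418907189891430183531024686147899385989241370687309994439728955392


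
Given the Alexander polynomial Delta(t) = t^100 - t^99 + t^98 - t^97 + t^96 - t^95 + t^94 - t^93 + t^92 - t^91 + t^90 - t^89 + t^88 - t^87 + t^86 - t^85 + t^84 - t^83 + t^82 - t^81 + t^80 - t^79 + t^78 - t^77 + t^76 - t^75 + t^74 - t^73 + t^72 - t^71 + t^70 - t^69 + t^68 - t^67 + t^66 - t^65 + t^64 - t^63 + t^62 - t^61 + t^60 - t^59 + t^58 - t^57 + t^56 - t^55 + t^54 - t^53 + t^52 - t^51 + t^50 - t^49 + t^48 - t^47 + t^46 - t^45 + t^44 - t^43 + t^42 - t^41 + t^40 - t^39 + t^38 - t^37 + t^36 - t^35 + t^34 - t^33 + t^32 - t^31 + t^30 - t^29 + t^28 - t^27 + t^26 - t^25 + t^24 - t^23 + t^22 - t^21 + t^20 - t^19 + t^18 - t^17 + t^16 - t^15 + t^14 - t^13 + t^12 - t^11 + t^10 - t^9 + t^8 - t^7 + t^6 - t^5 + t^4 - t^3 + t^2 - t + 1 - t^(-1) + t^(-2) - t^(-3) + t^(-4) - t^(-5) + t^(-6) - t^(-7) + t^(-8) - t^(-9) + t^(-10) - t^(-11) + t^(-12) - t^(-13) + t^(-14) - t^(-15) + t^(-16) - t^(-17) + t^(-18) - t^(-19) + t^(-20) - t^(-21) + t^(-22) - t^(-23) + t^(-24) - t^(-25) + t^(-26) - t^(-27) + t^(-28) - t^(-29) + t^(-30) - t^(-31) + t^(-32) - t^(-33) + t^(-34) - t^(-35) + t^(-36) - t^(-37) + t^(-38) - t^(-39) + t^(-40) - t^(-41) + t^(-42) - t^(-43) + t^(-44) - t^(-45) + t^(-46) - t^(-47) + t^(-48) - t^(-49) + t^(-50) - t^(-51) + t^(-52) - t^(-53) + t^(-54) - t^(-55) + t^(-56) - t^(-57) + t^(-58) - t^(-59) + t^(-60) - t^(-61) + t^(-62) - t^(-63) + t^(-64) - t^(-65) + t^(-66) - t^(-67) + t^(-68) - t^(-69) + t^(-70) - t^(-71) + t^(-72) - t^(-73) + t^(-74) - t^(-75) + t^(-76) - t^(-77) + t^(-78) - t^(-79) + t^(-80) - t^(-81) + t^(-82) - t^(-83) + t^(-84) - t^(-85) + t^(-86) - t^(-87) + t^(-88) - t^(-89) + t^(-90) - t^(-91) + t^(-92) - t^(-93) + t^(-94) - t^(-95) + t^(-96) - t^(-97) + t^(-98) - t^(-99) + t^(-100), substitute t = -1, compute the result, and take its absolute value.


Step 1: The polynomial has 201 terms with alternating signs, exponents from 100 down to -100.
Step 2: Substitute t = -1. The i-th term has coefficient (-1)^i and exponent (m-i),
  so its value is (-1)^i * (-1)^(m-i) = (-1)^m = 1 for every i.
Step 3: All 201 terms equal 1, so Delta(-1) = 201 * (1) = 201
Step 4: |Delta(-1)| = 201

201


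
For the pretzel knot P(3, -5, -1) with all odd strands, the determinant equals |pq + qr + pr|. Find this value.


Step 1: Compute pq + qr + pr.
pq = 3*(-5) = -15
qr = (-5)*(-1) = 5
pr = 3*(-1) = -3
pq + qr + pr = -15 + 5 + (-3) = -13
Step 2: Take absolute value.
det(P(3,-5,-1)) = |-13| = 13

13


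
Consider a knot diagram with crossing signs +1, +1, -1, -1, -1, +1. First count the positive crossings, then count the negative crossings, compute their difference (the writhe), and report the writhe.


Step 1: Count positive crossings (+1).
Positive crossings: 3
Step 2: Count negative crossings (-1).
Negative crossings: 3
Step 3: Writhe = (positive) - (negative)
w = 3 - 3 = 0
Step 4: |w| = 0, and w is zero

0


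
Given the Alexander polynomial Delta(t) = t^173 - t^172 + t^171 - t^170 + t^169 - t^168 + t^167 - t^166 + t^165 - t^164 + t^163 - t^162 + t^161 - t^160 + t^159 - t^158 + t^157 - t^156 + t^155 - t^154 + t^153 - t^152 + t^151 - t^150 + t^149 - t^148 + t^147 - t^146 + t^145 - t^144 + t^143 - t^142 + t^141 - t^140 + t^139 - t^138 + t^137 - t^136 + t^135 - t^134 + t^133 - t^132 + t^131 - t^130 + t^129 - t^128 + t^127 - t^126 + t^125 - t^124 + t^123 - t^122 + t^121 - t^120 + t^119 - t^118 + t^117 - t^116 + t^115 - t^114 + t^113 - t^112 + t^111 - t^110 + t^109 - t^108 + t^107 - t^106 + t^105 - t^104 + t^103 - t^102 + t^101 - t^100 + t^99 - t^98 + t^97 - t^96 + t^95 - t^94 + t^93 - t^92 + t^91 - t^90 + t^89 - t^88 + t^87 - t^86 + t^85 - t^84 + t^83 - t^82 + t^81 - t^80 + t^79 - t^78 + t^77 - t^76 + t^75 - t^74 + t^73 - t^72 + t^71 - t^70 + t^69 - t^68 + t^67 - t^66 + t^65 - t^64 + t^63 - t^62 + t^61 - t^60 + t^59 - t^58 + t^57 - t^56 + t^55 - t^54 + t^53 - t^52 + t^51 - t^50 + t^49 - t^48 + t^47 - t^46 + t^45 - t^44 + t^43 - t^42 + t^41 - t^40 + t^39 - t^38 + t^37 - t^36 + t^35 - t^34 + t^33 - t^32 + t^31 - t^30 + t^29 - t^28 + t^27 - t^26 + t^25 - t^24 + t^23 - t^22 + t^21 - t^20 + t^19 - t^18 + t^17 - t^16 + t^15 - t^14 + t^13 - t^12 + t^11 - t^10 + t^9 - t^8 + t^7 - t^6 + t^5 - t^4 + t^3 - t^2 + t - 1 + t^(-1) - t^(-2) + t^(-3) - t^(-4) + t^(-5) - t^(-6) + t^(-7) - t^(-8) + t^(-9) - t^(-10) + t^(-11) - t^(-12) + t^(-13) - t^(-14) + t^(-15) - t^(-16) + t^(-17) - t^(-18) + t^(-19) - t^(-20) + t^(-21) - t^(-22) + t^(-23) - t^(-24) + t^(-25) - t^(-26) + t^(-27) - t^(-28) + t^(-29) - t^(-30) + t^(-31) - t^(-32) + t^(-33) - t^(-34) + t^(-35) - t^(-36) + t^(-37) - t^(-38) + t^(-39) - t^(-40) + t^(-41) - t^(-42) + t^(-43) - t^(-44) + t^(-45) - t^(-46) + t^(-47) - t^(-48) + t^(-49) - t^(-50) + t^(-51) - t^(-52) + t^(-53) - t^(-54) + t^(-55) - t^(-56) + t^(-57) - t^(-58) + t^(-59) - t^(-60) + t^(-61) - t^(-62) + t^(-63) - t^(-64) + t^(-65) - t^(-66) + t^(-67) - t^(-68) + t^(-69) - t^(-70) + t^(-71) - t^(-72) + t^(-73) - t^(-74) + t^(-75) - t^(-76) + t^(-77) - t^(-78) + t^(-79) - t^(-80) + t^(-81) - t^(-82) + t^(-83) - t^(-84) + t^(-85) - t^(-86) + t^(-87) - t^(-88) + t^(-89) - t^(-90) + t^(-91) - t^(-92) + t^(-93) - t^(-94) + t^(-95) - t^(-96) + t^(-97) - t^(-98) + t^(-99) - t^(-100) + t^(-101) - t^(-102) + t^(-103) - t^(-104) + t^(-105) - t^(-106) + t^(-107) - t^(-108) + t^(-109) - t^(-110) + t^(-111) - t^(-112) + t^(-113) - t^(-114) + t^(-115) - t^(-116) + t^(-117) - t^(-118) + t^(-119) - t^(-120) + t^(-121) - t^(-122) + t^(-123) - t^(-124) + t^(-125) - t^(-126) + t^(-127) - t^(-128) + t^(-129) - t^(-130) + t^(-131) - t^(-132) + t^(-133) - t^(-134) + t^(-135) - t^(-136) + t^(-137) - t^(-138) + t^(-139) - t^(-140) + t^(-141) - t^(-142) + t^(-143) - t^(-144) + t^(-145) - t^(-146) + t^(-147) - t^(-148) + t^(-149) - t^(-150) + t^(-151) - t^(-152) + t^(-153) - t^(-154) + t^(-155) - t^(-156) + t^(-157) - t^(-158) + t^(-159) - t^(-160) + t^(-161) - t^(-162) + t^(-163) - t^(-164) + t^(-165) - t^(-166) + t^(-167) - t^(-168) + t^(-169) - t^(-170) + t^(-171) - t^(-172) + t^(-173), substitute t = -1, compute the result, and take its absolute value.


Step 1: The polynomial has 347 terms with alternating signs, exponents from 173 down to -173.
Step 2: Substitute t = -1. The i-th term has coefficient (-1)^i and exponent (m-i),
  so its value is (-1)^i * (-1)^(m-i) = (-1)^m = -1 for every i.
Step 3: All 347 terms equal -1, so Delta(-1) = 347 * (-1) = -347
Step 4: |Delta(-1)| = 347

347


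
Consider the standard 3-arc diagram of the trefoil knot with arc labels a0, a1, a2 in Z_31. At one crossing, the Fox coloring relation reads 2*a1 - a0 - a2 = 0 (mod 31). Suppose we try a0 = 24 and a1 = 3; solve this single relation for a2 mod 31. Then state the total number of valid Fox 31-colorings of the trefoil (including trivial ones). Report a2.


Step 1: Apply the given crossing relation 2*a1 - a0 - a2 = 0 (mod 31).
  a2 = 2*a1 - a0 mod 31
  a2 = 2*3 - 24 mod 31
  a2 = 6 - 24 mod 31
  a2 = -18 mod 31 = 13
Step 2: The trefoil has determinant 3.
  Number of Fox p-colorings (p prime) is p^2 if p = 3, else p.
  Since 31 does not divide 3, only trivial (constant) colorings exist.
  (So the trial a0 = 24, a1 = 3 with a0 != a1 does NOT extend to a valid coloring of the whole trefoil: the other two crossing relations require 3*(a1 - a0) = 0 (mod 31), which fails.)
  Total colorings = 31
Step 3: a2 = 13, total Fox 31-colorings = 31

13


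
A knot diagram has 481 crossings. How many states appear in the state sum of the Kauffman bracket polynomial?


Each crossing contributes 2 choices (A-smoothing or B-smoothing).
Total states = 2^481 = 6243497100631984462763194459586332611497196285329942301718313919250743477639531240240612206126983942319653862242813245790895951358576570612580352

6243497100631984462763194459586332611497196285329942301718313919250743477639531240240612206126983942319653862242813245790895951358576570612580352
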